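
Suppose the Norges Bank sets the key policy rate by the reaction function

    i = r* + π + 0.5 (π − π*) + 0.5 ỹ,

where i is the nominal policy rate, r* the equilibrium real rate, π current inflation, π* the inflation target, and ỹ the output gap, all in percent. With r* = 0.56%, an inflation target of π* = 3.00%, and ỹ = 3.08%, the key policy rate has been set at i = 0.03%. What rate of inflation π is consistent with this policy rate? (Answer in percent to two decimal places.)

Collecting π: i = r* + (1 + 0.5) π − 0.5 π* + 0.5 ỹ
1.5 π = 0.03 − 0.56 + 0.5 × 3.00 − 0.5 × 3.08 = -0.57
π = -0.57 / 1.5 = -0.38

-0.38%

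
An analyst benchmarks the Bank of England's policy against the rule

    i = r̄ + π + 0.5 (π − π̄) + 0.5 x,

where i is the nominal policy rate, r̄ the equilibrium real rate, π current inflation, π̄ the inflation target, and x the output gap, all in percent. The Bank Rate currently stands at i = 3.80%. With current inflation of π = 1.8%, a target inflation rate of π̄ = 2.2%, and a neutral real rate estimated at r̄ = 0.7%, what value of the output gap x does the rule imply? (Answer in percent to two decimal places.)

0.5 x = 3.80 − 0.7 − 1.8 − 0.5 × (1.8 − 2.2) = 1.5
x = 1.5 / 0.5 = 3.00

3.00%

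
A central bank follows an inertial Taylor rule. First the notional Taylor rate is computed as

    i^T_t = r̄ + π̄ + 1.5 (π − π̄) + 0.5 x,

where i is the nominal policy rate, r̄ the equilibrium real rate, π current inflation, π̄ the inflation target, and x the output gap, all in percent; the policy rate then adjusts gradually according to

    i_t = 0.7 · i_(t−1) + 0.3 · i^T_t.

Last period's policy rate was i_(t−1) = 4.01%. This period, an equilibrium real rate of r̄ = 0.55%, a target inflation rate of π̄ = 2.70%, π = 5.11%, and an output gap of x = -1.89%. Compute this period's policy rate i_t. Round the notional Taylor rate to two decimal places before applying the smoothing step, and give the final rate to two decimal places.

i^T_t = 0.55 + 2.70 + 1.5 × (5.11 − 2.70) + 0.5 × (-1.89)
   = 0.55 + 2.7 + 3.615 − 0.945 = 5.92
i_t = 0.7 × 4.01 + 0.3 × 5.92 = 2.807 + 1.776 = 4.58

4.58%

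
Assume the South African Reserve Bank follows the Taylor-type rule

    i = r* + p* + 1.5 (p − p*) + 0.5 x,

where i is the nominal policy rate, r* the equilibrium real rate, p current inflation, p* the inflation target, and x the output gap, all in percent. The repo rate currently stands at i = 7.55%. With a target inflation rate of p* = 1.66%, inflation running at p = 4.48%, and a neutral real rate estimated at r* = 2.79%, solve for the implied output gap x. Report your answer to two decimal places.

-2.26%

0.5 x = 7.55 − 2.79 − 1.66 − 1.5 × (4.48 − 1.66) = -1.13
x = -1.13 / 0.5 = -2.26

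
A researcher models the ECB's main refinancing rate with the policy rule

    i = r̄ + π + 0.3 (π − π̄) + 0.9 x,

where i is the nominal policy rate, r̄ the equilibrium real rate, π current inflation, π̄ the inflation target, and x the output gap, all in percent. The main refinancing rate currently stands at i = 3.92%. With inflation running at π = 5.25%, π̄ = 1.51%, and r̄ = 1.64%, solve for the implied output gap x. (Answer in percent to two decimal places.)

0.9 x = 3.92 − 1.64 − 5.25 − 0.3 × (5.25 − 1.51) = -4.092
x = -4.092 / 0.9 = -4.55

-4.55%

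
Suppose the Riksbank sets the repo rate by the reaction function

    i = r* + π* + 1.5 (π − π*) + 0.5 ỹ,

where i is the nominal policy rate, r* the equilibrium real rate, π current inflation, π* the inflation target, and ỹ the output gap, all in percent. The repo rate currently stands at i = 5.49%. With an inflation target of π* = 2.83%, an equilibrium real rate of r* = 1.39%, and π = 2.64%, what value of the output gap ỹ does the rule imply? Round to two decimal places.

0.5 ỹ = 5.49 − 1.39 − 2.83 − 1.5 × (2.64 − 2.83) = 1.555
ỹ = 1.555 / 0.5 = 3.11

3.11%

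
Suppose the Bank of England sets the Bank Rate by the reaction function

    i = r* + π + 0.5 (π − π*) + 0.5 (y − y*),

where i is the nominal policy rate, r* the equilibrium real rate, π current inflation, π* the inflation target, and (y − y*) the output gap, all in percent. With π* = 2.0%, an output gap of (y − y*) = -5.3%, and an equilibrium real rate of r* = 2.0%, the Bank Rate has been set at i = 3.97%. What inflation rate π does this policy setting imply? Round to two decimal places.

3.75%

Collecting π: i = r* + (1 + 0.5) π − 0.5 π* + 0.5 (y − y*)
1.5 π = 3.97 − 2.0 + 0.5 × 2.0 − 0.5 × (-5.3) = 5.62
π = 5.62 / 1.5 = 3.75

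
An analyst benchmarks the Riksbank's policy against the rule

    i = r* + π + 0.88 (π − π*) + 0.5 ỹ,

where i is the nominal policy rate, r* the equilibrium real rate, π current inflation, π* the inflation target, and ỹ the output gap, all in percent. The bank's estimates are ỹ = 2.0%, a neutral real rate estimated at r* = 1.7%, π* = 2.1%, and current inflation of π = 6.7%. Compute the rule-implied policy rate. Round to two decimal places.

13.45%

i = 1.7 + 6.7 + 0.88 × (6.7 − 2.1) + 0.5 × 2.0
   = 1.7 + 6.7 + 4.048 + 1 = 13.45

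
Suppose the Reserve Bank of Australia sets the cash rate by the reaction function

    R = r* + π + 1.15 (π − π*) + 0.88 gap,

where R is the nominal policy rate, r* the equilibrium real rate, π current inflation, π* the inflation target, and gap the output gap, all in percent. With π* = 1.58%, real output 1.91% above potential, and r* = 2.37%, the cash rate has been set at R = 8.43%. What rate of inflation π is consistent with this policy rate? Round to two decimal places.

Output 1.91% above potential → gap = 1.91.
Collecting π: R = r* + (1 + 1.15) π − 1.15 π* + 0.88 gap
2.15 π = 8.43 − 2.37 + 1.15 × 1.58 − 0.88 × 1.91 = 6.1962
π = 6.1962 / 2.15 = 2.88

2.88%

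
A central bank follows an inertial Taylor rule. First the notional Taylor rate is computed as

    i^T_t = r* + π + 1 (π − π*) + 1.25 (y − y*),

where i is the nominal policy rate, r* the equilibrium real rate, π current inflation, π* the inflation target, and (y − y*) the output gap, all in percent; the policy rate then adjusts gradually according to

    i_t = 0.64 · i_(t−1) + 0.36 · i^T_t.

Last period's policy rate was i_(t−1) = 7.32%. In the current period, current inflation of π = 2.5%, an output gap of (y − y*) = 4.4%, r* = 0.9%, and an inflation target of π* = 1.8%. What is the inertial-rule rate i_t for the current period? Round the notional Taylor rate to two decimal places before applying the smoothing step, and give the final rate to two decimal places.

8.14%

i^T_t = 0.9 + 2.5 + 1 × (2.5 − 1.8) + 1.25 × 4.4
   = 0.9 + 2.5 + 0.7 + 5.5 = 9.60
i_t = 0.64 × 7.32 + 0.36 × 9.60 = 4.6848 + 3.456 = 8.14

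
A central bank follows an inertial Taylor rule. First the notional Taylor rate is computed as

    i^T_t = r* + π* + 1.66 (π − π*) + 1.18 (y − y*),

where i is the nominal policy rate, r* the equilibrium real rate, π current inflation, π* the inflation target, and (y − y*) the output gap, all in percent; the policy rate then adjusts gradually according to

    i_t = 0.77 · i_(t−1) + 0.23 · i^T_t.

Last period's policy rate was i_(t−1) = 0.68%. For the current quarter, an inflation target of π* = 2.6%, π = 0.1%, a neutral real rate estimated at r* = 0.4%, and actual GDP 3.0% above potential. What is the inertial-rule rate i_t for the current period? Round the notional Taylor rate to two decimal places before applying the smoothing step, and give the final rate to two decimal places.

1.07%

Output 3.0% above potential → (y − y*) = 3.0.
i^T_t = 0.4 + 2.6 + 1.66 × (0.1 − 2.6) + 1.18 × 3.0
   = 0.4 + 2.6 − 4.15 + 3.54 = 2.39
i_t = 0.77 × 0.68 + 0.23 × 2.39 = 0.5236 + 0.5497 = 1.07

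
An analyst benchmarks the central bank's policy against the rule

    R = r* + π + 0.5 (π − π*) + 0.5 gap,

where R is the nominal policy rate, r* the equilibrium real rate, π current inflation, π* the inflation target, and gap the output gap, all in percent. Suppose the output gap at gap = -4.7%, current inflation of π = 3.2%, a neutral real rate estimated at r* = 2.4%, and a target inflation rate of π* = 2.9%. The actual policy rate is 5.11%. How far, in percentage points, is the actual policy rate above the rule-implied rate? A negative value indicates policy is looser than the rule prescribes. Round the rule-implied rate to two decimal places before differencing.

R = 2.4 + 3.2 + 0.5 × (3.2 − 2.9) + 0.5 × (-4.7)
   = 2.4 + 3.2 + 0.15 − 2.35 = 3.40
Deviation = 5.11 − 3.40 = 1.71 pp.

1.71 pp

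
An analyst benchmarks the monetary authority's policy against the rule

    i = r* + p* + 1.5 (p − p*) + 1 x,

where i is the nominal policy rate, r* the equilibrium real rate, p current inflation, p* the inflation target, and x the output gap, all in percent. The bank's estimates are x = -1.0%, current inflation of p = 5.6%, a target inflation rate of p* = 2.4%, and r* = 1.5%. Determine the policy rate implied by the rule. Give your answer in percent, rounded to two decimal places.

i = 1.5 + 2.4 + 1.5 × (5.6 − 2.4) + 1 × (-1.0)
   = 1.5 + 2.4 + 4.8 − 1 = 7.70

7.70%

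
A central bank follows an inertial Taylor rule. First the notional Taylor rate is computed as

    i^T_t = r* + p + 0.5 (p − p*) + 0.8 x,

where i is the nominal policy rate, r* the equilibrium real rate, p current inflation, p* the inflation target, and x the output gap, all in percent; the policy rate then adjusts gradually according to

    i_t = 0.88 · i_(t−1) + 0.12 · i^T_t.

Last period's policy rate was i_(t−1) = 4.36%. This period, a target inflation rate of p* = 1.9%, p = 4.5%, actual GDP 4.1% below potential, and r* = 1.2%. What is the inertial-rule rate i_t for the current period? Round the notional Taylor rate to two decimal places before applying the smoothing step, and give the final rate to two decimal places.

Output 4.1% below potential → x = -4.1.
i^T_t = 1.2 + 4.5 + 0.5 × (4.5 − 1.9) + 0.8 × (-4.1)
   = 1.2 + 4.5 + 1.3 − 3.28 = 3.72
i_t = 0.88 × 4.36 + 0.12 × 3.72 = 3.8368 + 0.4464 = 4.28

4.28%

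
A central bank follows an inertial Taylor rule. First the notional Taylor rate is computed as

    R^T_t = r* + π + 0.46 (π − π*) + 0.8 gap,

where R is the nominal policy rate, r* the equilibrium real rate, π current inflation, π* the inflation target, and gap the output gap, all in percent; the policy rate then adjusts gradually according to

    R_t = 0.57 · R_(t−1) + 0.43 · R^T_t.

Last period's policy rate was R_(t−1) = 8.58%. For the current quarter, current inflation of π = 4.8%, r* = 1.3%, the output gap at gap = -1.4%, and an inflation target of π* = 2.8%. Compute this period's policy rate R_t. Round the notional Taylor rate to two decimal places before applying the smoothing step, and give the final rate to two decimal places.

R^T_t = 1.3 + 4.8 + 0.46 × (4.8 − 2.8) + 0.8 × (-1.4)
   = 1.3 + 4.8 + 0.92 − 1.12 = 5.90
R_t = 0.57 × 8.58 + 0.43 × 5.90 = 4.8906 + 2.537 = 7.43

7.43%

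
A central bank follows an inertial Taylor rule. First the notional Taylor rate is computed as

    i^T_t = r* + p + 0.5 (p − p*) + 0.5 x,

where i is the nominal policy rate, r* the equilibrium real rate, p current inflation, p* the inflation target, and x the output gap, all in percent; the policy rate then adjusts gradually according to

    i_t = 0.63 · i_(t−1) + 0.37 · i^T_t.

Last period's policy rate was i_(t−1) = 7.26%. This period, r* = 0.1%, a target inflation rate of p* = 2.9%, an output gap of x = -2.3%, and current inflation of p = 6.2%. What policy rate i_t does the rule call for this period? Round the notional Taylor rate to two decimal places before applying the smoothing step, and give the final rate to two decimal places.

7.09%

i^T_t = 0.1 + 6.2 + 0.5 × (6.2 − 2.9) + 0.5 × (-2.3)
   = 0.1 + 6.2 + 1.65 − 1.15 = 6.80
i_t = 0.63 × 7.26 + 0.37 × 6.80 = 4.5738 + 2.516 = 7.09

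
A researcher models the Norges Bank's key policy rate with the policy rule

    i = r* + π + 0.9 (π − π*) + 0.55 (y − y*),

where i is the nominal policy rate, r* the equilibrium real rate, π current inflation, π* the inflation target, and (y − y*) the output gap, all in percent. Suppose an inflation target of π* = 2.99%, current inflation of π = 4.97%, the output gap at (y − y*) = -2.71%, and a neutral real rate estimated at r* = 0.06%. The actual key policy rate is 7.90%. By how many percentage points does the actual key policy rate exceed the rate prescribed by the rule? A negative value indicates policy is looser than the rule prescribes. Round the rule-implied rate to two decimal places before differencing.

i = 0.06 + 4.97 + 0.9 × (4.97 − 2.99) + 0.55 × (-2.71)
   = 0.06 + 4.97 + 1.782 − 1.4905 = 5.32
Deviation = 7.90 − 5.32 = 2.58 pp.

2.58 pp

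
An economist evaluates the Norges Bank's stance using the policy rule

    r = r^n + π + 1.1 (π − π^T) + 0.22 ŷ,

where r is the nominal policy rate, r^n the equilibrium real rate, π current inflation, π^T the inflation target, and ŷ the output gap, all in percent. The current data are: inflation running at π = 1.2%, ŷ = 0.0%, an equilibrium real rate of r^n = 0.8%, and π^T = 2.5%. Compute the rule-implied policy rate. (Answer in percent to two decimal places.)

r = 0.8 + 1.2 + 1.1 × (1.2 − 2.5) + 0.22 × 0.0
   = 0.8 + 1.2 − 1.43 + 0 = 0.57

0.57%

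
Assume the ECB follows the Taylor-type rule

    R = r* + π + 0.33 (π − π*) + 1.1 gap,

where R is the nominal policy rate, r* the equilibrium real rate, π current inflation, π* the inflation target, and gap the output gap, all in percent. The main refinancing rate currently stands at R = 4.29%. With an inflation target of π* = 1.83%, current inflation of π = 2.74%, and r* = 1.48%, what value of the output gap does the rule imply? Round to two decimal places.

-0.21%

1.1 gap = 4.29 − 1.48 − 2.74 − 0.33 × (2.74 − 1.83) = -0.2303
gap = -0.2303 / 1.1 = -0.21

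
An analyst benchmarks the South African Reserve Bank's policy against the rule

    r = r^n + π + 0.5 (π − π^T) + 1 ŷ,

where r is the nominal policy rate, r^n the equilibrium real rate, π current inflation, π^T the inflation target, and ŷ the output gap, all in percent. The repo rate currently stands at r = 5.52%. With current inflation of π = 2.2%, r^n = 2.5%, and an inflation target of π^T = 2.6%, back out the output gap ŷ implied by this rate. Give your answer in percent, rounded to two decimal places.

1.02%

1 ŷ = 5.52 − 2.5 − 2.2 − 0.5 × (2.2 − 2.6) = 1.02
ŷ = 1.02 / 1 = 1.02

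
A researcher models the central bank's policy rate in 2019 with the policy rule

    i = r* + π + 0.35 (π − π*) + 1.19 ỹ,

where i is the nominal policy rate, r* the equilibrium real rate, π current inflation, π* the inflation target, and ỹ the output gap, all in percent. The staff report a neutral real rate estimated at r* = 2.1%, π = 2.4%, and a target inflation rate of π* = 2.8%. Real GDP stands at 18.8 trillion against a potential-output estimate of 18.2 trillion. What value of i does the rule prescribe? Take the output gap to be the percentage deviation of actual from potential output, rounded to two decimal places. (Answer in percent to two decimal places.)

Output gap = 100 × (18.8 − 18.2) / 18.2 = 3.30%.
i = 2.10 + 2.40 + 0.35 × (2.40 − 2.80) + 1.19 × 3.30
   = 2.10 + 2.4 − 0.14 + 3.927 = 8.29

8.29%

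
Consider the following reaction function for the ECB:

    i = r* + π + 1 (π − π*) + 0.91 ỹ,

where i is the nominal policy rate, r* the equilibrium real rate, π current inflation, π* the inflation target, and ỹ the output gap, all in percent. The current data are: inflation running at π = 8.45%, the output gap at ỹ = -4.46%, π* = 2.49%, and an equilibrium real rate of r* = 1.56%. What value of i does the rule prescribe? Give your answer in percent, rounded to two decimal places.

11.91%

i = 1.56 + 8.45 + 1 × (8.45 − 2.49) + 0.91 × (-4.46)
   = 1.56 + 8.45 + 5.96 − 4.0586 = 11.91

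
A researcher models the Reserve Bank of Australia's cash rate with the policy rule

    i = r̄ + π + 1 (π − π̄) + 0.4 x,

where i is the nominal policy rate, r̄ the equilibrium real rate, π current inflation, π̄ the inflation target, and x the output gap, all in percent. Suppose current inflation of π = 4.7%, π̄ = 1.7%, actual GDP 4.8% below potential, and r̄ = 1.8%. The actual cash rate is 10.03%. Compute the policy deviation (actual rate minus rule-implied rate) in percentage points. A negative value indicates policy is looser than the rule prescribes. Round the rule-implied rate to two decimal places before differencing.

Output 4.8% below potential → x = -4.8.
i = 1.8 + 4.7 + 1 × (4.7 − 1.7) + 0.4 × (-4.8)
   = 1.8 + 4.7 + 3 − 1.92 = 7.58
Deviation = 10.03 − 7.58 = 2.45 pp.

2.45 pp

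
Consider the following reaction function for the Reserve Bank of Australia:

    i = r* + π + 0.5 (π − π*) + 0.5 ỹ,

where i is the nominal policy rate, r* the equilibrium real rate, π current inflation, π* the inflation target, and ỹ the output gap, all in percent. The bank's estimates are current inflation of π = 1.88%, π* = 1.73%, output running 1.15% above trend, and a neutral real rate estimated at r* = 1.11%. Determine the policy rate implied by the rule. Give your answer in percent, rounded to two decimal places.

Output 1.15% above potential → ỹ = 1.15.
i = 1.11 + 1.88 + 0.5 × (1.88 − 1.73) + 0.5 × 1.15
   = 1.11 + 1.88 + 0.075 + 0.575 = 3.64

3.64%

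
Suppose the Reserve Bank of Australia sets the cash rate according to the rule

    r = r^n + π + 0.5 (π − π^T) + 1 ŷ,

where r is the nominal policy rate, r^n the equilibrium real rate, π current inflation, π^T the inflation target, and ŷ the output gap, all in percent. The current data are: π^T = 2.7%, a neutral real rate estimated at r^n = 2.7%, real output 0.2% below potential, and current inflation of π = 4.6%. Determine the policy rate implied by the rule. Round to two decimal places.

Output 0.2% below potential → ŷ = -0.2.
r = 2.7 + 4.6 + 0.5 × (4.6 − 2.7) + 1 × (-0.2)
   = 2.7 + 4.6 + 0.95 − 0.2 = 8.05

8.05%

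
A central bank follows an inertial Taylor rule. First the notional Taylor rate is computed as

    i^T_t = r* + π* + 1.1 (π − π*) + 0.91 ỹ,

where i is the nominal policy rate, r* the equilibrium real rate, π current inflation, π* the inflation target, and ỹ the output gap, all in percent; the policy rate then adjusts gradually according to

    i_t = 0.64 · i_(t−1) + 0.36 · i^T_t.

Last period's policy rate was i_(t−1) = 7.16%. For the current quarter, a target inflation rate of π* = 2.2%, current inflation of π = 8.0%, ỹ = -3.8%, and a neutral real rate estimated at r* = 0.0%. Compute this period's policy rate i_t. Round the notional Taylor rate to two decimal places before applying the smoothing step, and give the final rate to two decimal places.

6.43%

i^T_t = 0.0 + 2.2 + 1.1 × (8.0 − 2.2) + 0.91 × (-3.8)
   = 0.0 + 2.2 + 6.38 − 3.458 = 5.12
i_t = 0.64 × 7.16 + 0.36 × 5.12 = 4.5824 + 1.8432 = 6.43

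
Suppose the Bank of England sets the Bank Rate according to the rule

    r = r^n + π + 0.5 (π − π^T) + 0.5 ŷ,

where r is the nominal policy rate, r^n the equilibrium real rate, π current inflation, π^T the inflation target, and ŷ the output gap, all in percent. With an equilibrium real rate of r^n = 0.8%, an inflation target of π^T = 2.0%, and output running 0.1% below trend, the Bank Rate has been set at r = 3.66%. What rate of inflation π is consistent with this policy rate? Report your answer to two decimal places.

Output 0.1% below potential → ŷ = -0.1.
Collecting π: r = r^n + (1 + 0.5) π − 0.5 π^T + 0.5 ŷ
1.5 π = 3.66 − 0.8 + 0.5 × 2.0 − 0.5 × (-0.1) = 3.91
π = 3.91 / 1.5 = 2.61

2.61%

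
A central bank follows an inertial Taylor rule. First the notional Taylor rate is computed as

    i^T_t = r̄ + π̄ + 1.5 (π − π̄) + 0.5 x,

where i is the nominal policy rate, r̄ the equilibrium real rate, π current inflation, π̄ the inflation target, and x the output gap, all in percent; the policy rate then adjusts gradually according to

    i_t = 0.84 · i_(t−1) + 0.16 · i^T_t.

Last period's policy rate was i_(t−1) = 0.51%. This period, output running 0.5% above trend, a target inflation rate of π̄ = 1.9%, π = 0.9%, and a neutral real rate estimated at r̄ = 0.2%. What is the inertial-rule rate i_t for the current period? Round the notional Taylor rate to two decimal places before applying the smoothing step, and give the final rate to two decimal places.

0.56%

Output 0.5% above potential → x = 0.5.
i^T_t = 0.2 + 1.9 + 1.5 × (0.9 − 1.9) + 0.5 × 0.5
   = 0.2 + 1.9 − 1.5 + 0.25 = 0.85
i_t = 0.84 × 0.51 + 0.16 × 0.85 = 0.4284 + 0.136 = 0.56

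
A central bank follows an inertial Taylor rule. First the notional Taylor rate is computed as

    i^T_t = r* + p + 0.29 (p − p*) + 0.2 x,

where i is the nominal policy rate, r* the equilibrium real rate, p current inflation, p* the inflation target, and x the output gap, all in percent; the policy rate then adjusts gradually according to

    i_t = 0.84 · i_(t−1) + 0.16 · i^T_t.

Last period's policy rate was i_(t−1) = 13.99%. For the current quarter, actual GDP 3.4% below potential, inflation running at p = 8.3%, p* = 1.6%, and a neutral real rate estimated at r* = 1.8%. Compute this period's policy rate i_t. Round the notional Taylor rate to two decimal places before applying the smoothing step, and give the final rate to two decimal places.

13.57%

Output 3.4% below potential → x = -3.4.
i^T_t = 1.8 + 8.3 + 0.29 × (8.3 − 1.6) + 0.2 × (-3.4)
   = 1.8 + 8.3 + 1.943 − 0.68 = 11.36
i_t = 0.84 × 13.99 + 0.16 × 11.36 = 11.7516 + 1.8176 = 13.57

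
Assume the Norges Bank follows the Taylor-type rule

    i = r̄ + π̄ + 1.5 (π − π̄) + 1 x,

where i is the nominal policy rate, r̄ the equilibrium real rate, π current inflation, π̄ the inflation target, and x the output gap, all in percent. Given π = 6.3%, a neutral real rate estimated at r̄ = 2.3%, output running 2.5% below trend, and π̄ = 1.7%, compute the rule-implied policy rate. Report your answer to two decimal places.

8.40%

Output 2.5% below potential → x = -2.5.
i = 2.3 + 1.7 + 1.5 × (6.3 − 1.7) + 1 × (-2.5)
   = 2.3 + 1.7 + 6.9 − 2.5 = 8.40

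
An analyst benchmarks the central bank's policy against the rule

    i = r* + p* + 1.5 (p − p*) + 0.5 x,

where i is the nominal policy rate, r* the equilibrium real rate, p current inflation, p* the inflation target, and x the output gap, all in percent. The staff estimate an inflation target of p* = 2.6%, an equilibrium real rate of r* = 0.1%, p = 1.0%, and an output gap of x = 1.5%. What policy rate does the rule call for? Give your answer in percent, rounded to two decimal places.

i = 0.1 + 2.6 + 1.5 × (1.0 − 2.6) + 0.5 × 1.5
   = 0.1 + 2.6 − 2.4 + 0.75 = 1.05

1.05%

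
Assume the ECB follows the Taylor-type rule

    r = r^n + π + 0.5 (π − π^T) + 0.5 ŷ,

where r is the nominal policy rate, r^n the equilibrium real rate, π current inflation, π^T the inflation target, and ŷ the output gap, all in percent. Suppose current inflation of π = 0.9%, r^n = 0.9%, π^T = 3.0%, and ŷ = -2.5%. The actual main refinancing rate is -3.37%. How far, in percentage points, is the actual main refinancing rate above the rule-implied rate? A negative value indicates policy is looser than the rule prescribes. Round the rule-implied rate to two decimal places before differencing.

-2.87 pp

r = 0.9 + 0.9 + 0.5 × (0.9 − 3.0) + 0.5 × (-2.5)
   = 0.9 + 0.9 − 1.05 − 1.25 = -0.50
Deviation = -3.37 − (-0.50) = -2.87 pp.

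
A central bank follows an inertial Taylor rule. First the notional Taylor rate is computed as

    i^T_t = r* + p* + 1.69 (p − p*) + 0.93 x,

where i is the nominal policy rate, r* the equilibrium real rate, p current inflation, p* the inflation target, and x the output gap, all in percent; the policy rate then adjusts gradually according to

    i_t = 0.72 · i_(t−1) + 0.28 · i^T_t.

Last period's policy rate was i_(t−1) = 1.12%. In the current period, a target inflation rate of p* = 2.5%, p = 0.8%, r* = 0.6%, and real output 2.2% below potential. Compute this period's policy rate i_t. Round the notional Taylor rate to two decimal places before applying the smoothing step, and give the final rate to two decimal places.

Output 2.2% below potential → x = -2.2.
i^T_t = 0.6 + 2.5 + 1.69 × (0.8 − 2.5) + 0.93 × (-2.2)
   = 0.6 + 2.5 − 2.873 − 2.046 = -1.82
i_t = 0.72 × 1.12 + 0.28 × (-1.82) = 0.8064 − 0.5096 = 0.30

0.30%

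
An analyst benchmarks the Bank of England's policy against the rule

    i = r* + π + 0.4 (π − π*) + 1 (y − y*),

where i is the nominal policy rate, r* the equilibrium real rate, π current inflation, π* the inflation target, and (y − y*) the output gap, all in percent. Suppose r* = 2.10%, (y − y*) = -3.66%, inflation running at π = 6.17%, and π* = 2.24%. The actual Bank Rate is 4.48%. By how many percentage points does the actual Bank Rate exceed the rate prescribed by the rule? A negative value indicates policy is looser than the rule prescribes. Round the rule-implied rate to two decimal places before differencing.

i = 2.10 + 6.17 + 0.4 × (6.17 − 2.24) + 1 × (-3.66)
   = 2.10 + 6.17 + 1.572 − 3.66 = 6.18
Deviation = 4.48 − 6.18 = -1.70 pp.

-1.70 pp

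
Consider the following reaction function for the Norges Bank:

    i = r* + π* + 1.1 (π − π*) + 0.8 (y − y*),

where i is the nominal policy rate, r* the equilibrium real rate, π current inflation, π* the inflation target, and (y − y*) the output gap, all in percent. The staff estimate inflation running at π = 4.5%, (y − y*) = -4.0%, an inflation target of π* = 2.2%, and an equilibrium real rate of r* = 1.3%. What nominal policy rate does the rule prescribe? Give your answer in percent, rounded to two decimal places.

2.83%

i = 1.3 + 2.2 + 1.1 × (4.5 − 2.2) + 0.8 × (-4.0)
   = 1.3 + 2.2 + 2.53 − 3.2 = 2.83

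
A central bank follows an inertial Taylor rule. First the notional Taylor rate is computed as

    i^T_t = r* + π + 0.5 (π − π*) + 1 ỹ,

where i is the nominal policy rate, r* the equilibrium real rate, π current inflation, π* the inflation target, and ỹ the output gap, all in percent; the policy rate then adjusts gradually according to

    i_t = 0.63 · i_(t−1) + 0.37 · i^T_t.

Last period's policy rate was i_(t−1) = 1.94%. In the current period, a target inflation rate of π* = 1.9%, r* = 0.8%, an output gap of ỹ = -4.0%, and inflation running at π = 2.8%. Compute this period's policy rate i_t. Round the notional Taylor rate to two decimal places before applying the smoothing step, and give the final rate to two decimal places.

i^T_t = 0.8 + 2.8 + 0.5 × (2.8 − 1.9) + 1 × (-4.0)
   = 0.8 + 2.8 + 0.45 − 4 = 0.05
i_t = 0.63 × 1.94 + 0.37 × 0.05 = 1.2222 + 0.0185 = 1.24

1.24%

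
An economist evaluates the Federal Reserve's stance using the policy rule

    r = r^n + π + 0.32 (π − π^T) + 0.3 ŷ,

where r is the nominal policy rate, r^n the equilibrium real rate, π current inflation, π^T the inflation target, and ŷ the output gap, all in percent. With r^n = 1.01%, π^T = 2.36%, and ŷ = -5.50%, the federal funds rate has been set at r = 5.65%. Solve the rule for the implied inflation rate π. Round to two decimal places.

5.34%

Collecting π: r = r^n + (1 + 0.32) π − 0.32 π^T + 0.3 ŷ
1.32 π = 5.65 − 1.01 + 0.32 × 2.36 − 0.3 × (-5.50) = 7.0452
π = 7.0452 / 1.32 = 5.34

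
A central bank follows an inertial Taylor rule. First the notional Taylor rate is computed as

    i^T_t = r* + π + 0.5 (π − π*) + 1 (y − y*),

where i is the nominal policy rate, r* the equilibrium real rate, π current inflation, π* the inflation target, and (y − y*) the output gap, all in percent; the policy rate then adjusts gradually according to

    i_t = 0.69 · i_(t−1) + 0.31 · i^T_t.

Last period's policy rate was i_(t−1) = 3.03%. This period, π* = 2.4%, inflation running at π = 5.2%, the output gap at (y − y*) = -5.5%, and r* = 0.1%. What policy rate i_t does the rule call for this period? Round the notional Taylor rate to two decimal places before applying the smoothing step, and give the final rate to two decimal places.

2.46%

i^T_t = 0.1 + 5.2 + 0.5 × (5.2 − 2.4) + 1 × (-5.5)
   = 0.1 + 5.2 + 1.4 − 5.5 = 1.20
i_t = 0.69 × 3.03 + 0.31 × 1.20 = 2.0907 + 0.372 = 2.46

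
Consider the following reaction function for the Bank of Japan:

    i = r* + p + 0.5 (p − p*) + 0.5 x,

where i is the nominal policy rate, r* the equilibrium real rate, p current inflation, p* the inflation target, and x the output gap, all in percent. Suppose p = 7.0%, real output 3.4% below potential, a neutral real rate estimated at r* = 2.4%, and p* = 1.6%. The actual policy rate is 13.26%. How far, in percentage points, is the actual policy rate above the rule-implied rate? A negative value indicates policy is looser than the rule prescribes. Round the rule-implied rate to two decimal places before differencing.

2.86 pp

Output 3.4% below potential → x = -3.4.
i = 2.4 + 7.0 + 0.5 × (7.0 − 1.6) + 0.5 × (-3.4)
   = 2.4 + 7 + 2.7 − 1.7 = 10.40
Deviation = 13.26 − 10.40 = 2.86 pp.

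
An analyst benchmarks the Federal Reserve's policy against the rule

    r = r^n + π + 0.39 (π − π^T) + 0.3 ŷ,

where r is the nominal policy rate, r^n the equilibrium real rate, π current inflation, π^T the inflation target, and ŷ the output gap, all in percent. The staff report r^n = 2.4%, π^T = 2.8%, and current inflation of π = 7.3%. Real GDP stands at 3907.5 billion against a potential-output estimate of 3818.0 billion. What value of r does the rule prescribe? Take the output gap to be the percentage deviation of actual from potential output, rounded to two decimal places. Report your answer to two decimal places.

Output gap = 100 × (3907.5 − 3818.0) / 3818.0 = 2.34%.
r = 2.40 + 7.30 + 0.39 × (7.30 − 2.80) + 0.3 × 2.34
   = 2.40 + 7.3 + 1.755 + 0.702 = 12.16

12.16%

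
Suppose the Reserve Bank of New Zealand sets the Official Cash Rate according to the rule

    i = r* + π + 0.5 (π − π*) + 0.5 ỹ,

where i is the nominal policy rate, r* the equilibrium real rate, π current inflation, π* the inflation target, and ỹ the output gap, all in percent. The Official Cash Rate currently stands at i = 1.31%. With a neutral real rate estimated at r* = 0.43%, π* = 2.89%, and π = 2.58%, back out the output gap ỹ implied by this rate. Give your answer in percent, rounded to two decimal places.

-3.09%

0.5 ỹ = 1.31 − 0.43 − 2.58 − 0.5 × (2.58 − 2.89) = -1.545
ỹ = -1.545 / 0.5 = -3.09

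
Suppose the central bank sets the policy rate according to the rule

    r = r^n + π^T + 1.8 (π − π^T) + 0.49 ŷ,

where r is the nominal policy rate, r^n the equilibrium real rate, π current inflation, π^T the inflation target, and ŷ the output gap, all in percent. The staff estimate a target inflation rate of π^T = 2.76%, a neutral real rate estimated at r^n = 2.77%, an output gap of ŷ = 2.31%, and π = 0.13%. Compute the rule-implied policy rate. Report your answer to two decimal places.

r = 2.77 + 2.76 + 1.8 × (0.13 − 2.76) + 0.49 × 2.31
   = 2.77 + 2.76 − 4.734 + 1.1319 = 1.93

1.93%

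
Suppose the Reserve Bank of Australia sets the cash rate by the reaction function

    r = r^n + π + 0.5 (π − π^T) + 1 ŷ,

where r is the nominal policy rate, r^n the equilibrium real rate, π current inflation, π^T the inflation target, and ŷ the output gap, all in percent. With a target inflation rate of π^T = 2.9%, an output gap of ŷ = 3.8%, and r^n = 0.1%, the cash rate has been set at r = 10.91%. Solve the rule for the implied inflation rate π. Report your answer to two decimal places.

Collecting π: r = r^n + (1 + 0.5) π − 0.5 π^T + 1 ŷ
1.5 π = 10.91 − 0.1 + 0.5 × 2.9 − 1 × 3.8 = 8.46
π = 8.46 / 1.5 = 5.64

5.64%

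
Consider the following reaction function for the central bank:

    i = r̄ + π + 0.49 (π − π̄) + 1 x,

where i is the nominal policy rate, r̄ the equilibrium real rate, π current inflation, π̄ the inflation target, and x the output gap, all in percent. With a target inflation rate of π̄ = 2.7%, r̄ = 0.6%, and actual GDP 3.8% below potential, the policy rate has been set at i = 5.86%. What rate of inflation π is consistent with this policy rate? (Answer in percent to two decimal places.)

6.97%

Output 3.8% below potential → x = -3.8.
Collecting π: i = r̄ + (1 + 0.49) π − 0.49 π̄ + 1 x
1.49 π = 5.86 − 0.6 + 0.49 × 2.7 − 1 × (-3.8) = 10.383
π = 10.383 / 1.49 = 6.97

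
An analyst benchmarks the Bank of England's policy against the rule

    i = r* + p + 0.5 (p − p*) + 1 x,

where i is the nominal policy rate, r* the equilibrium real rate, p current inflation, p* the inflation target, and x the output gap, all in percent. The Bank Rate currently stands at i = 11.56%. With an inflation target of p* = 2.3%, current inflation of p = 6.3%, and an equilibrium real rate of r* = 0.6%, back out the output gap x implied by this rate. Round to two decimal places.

2.66%

1 x = 11.56 − 0.6 − 6.3 − 0.5 × (6.3 − 2.3) = 2.66
x = 2.66 / 1 = 2.66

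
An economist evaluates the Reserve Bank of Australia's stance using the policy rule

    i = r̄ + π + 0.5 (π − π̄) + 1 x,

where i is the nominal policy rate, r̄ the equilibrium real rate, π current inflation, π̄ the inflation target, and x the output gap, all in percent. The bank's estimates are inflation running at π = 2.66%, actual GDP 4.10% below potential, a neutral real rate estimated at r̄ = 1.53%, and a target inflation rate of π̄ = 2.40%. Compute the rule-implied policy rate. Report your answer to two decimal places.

Output 4.10% below potential → x = -4.10.
i = 1.53 + 2.66 + 0.5 × (2.66 − 2.40) + 1 × (-4.10)
   = 1.53 + 2.66 + 0.13 − 4.1 = 0.22

0.22%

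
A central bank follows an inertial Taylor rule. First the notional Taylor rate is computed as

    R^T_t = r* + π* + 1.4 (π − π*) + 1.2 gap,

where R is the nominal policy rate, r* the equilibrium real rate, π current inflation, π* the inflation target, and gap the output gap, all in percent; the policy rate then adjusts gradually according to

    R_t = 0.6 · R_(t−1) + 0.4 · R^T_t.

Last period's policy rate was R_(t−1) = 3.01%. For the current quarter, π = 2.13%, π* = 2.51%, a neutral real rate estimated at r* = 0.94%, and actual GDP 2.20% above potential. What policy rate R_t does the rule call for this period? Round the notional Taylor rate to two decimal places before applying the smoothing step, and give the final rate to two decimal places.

Output 2.20% above potential → gap = 2.20.
R^T_t = 0.94 + 2.51 + 1.4 × (2.13 − 2.51) + 1.2 × 2.20
   = 0.94 + 2.51 − 0.532 + 2.64 = 5.56
R_t = 0.6 × 3.01 + 0.4 × 5.56 = 1.806 + 2.224 = 4.03

4.03%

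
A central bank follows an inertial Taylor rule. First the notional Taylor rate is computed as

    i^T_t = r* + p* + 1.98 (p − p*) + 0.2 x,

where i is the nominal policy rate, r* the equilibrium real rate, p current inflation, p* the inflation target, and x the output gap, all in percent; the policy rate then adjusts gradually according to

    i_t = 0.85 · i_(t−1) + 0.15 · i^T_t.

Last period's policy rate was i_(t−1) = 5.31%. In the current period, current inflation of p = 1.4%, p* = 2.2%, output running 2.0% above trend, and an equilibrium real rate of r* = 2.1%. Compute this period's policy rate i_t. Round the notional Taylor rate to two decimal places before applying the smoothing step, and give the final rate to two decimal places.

4.98%

Output 2.0% above potential → x = 2.0.
i^T_t = 2.1 + 2.2 + 1.98 × (1.4 − 2.2) + 0.2 × 2.0
   = 2.1 + 2.2 − 1.584 + 0.4 = 3.12
i_t = 0.85 × 5.31 + 0.15 × 3.12 = 4.5135 + 0.468 = 4.98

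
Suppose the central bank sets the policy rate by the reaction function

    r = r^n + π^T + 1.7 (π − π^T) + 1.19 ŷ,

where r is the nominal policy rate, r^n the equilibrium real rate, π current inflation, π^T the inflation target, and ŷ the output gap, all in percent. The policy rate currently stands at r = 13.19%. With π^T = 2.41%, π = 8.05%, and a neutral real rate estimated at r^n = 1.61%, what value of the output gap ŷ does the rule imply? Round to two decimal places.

1.19 ŷ = 13.19 − 1.61 − 2.41 − 1.7 × (8.05 − 2.41) = -0.418
ŷ = -0.418 / 1.19 = -0.35

-0.35%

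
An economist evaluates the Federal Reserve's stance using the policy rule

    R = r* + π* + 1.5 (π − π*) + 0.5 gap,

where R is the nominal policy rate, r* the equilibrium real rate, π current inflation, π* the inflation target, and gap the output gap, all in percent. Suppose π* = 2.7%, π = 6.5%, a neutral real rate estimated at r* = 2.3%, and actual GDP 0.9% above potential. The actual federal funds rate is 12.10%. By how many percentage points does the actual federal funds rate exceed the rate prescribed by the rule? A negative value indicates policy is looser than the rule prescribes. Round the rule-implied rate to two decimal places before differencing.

Output 0.9% above potential → gap = 0.9.
R = 2.3 + 2.7 + 1.5 × (6.5 − 2.7) + 0.5 × 0.9
   = 2.3 + 2.7 + 5.7 + 0.45 = 11.15
Deviation = 12.10 − 11.15 = 0.95 pp.

0.95 pp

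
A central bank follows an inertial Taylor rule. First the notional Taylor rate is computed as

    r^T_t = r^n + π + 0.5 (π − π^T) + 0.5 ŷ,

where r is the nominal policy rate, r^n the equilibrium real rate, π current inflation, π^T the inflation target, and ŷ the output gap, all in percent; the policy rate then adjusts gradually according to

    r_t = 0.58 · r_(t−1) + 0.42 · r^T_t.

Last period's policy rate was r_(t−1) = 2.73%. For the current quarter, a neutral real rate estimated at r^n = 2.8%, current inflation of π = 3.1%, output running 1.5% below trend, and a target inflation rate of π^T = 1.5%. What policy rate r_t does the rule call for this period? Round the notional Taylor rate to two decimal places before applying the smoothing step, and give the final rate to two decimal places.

4.08%

Output 1.5% below potential → ŷ = -1.5.
r^T_t = 2.8 + 3.1 + 0.5 × (3.1 − 1.5) + 0.5 × (-1.5)
   = 2.8 + 3.1 + 0.8 − 0.75 = 5.95
r_t = 0.58 × 2.73 + 0.42 × 5.95 = 1.5834 + 2.499 = 4.08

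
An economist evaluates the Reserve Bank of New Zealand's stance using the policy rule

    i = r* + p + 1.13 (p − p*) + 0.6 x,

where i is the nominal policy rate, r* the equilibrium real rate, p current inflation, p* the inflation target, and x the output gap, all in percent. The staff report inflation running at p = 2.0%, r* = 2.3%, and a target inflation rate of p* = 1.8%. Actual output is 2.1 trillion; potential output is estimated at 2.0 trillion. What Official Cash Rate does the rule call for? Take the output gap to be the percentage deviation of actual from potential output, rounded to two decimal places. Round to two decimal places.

7.53%

Output gap = 100 × (2.1 − 2.0) / 2.0 = 5.00%.
i = 2.30 + 2.00 + 1.13 × (2.00 − 1.80) + 0.6 × 5.00
   = 2.30 + 2 + 0.226 + 3 = 7.53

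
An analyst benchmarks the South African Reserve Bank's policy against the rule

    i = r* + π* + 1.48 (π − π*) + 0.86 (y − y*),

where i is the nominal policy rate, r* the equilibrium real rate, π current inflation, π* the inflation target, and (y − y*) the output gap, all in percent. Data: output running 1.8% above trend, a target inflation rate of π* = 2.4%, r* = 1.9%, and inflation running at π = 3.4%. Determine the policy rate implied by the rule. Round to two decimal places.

7.33%

Output 1.8% above potential → (y − y*) = 1.8.
i = 1.9 + 2.4 + 1.48 × (3.4 − 2.4) + 0.86 × 1.8
   = 1.9 + 2.4 + 1.48 + 1.548 = 7.33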